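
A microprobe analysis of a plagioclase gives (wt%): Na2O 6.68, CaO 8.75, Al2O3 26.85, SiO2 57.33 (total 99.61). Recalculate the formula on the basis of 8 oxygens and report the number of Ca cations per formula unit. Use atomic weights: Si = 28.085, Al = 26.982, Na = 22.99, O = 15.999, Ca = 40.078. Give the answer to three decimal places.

0.421 Ca apfu

Na2O (M=61.979): mol = 0.10778; Na = 0.21556, O = 0.10778.
CaO (M=56.077): mol = 0.15604; Ca = 0.15604, O = 0.15604.
Al2O3 (M=101.961): mol = 0.26334; Al = 0.52668, O = 0.79002.
SiO2 (M=60.083): mol = 0.95418; Si = 0.95418, O = 1.90836.
ΣO = 2.96220; factor = 8/ΣO = 2.70070.
Ca apfu = 0.15604 × 2.70070 = 0.421.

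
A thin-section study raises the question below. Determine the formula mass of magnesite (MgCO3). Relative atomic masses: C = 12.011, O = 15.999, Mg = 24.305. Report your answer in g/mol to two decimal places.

84.31 g/mol

M = 1(24.305) + 1(12.011) + 3(15.999)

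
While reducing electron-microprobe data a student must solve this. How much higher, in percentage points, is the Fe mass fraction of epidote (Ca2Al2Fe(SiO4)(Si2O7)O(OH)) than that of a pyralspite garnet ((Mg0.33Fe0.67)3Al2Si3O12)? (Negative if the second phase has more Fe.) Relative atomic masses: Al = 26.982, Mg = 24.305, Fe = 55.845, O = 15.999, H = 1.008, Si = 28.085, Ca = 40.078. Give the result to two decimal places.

-12.50 percentage points

M(Ca2Al2Fe(SiO4)(Si2O7)O(OH)) = 483.215 g/mol, so wt% Fe = 55.845/483.215 × 100 = 11.56%.
M((Mg0.33Fe0.67)3Al2Si3O12) = 466.517 g/mol, so wt% Fe = 112.248/466.517 × 100 = 24.06%.
11.56 − 24.06 = -12.50 pp.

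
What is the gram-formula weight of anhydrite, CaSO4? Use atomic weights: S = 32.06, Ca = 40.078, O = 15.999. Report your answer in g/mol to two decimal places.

Ca: 1 × 40.078 = 40.0780
S: 1 × 32.06 = 32.0600
O: 4 × 15.999 = 63.9960
Summing the contributions gives the formula mass.

136.13 g/mol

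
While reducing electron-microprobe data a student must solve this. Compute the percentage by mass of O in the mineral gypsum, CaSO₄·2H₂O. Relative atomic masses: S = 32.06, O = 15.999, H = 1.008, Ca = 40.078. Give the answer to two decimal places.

55.76 mass %

M(CaSO₄·2H₂O) = 172.164 g/mol.
O contributes 6 × 15.999 = 95.994 g per mole.
95.994/172.164 = 0.5576 → 55.76%.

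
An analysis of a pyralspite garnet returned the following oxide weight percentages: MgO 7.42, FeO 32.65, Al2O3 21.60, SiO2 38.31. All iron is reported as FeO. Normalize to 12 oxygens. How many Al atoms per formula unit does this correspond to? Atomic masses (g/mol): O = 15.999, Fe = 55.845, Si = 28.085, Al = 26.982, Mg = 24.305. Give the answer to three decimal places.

MgO: 7.42/40.304 = 0.18410 mol → 0.18410 mol Mg, 0.18410 mol O.
FeO: 32.65/71.844 = 0.45446 mol → 0.45446 mol Fe, 0.45446 mol O.
Al2O3: 21.60/101.961 = 0.21185 mol → 0.42370 mol Al, 0.63555 mol O.
SiO2: 38.31/60.083 = 0.63762 mol → 0.63762 mol Si, 1.27524 mol O.
Total oxygen = 2.54935 mol. Normalization factor = 12/2.54935 = 4.70708.
Al per 12 O = 0.42370 × 4.70708 = 1.994.

1.994 Al apfu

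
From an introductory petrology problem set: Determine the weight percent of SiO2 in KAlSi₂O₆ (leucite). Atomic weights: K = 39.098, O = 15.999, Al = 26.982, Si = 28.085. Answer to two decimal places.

55.06 wt%

Molar mass of KAlSi₂O₆ = 1*39.098 + 1*26.982 + 2*28.085 + 6*15.999 = 218.244 g/mol.
Each formula unit contains 2 Si, equivalent to 2/1 = 2.0000 mol SiO2.
M(SiO2) = 1×28.085 + 2×15.999 = 60.083 g/mol.
Mass of SiO2 per formula unit = 2.0000 × 60.083 = 120.166 g.
SiO2 wt% = 120.166 / 218.244 × 100 = 55.06%.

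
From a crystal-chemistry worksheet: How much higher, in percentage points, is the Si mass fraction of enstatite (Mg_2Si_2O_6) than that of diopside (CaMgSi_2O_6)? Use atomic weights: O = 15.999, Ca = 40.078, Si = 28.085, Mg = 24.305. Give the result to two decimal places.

2.04 percentage points

M(Mg_2Si_2O_6) = 200.774 g/mol, so wt% Si = 56.170/200.774 × 100 = 27.98%.
M(CaMgSi_2O_6) = 216.547 g/mol, so wt% Si = 56.170/216.547 × 100 = 25.94%.
27.98 − 25.94 = 2.04 pp.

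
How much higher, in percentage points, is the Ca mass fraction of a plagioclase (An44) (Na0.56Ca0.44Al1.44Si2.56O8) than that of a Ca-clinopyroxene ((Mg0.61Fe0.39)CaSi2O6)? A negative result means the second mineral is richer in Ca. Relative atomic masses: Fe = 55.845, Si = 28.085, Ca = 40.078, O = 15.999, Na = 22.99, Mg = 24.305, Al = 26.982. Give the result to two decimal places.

First mineral: 17.634 g Ca in 269.252 g formula = 6.55 wt% Ca.
Second mineral: 40.078 g Ca in 228.848 g formula = 17.51 wt% Ca.
6.55% − 17.51% gives a difference of -10.96 percentage points.

-10.96 percentage points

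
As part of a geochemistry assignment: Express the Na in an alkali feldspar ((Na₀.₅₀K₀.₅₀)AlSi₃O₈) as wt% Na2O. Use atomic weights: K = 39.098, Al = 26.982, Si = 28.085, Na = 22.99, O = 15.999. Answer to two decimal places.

Formula mass = 270.273 g/mol.
0.50 Na → 0.2500 mol Na2O per formula unit; M(Na2O) = 61.979, so Na2O mass = 15.495 g.
15.495/270.273 × 100 = 5.73 wt%.

5.73 wt%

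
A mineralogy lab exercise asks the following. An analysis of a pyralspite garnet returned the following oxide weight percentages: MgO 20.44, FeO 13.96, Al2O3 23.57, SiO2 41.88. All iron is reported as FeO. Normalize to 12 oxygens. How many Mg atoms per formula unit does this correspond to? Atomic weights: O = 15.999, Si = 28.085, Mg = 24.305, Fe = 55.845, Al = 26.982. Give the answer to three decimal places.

2.182 Mg apfu

20.44 wt% MgO ÷ 40.304 g/mol = 0.50715 mol, giving 0.50715 Mg and 0.50715 O.
13.96 wt% FeO ÷ 71.844 g/mol = 0.19431 mol, giving 0.19431 Fe and 0.19431 O.
23.57 wt% Al2O3 ÷ 101.961 g/mol = 0.23117 mol, giving 0.46234 Al and 0.69351 O.
41.88 wt% SiO2 ÷ 60.083 g/mol = 0.69704 mol, giving 0.69704 Si and 1.39408 O.
Oxygen sums to 2.78905; scaling by 12/2.78905 = 4.30254 puts the formula on 12 O.
Mg: 0.50715 × 4.30254 = 2.182 atoms per formula unit.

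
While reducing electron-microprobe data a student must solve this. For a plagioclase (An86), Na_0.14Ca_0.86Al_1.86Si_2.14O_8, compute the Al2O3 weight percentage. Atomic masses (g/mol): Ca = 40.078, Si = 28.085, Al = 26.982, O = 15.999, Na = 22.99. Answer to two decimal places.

Molar mass of Na_0.14Ca_0.86Al_1.86Si_2.14O_8 = 0.14×22.99 + 0.86×40.078 + 1.86×26.982 + 2.14×28.085 + 8×15.999 = 275.966 g/mol.
Each formula unit contains 1.86 Al, equivalent to 1.86/2 = 0.9300 mol Al2O3.
M(Al2O3) = 2×26.982 + 3×15.999 = 101.961 g/mol.
Mass of Al2O3 per formula unit = 0.9300 × 101.961 = 94.824 g.
Al2O3 wt% = 94.824 / 275.966 × 100 = 34.36%.

34.36 wt%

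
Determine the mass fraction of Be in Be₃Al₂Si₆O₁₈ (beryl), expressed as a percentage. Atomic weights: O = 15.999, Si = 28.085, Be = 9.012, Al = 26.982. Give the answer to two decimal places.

5.03 mass %

Formula mass = 3×9.012 + 2×26.982 + 6×28.085 + 18×15.999 = 537.492 g/mol, of which 27.036 g is Be.
So Be makes up 27.036/537.492 = 0.0503 of the mass, i.e. 5.03%.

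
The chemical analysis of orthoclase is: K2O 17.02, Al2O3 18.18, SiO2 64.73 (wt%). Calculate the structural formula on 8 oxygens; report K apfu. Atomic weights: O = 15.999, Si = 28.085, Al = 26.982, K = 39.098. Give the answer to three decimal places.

1.007 K apfu

K2O (M=94.195): mol = 0.18069; K = 0.36138, O = 0.18069.
Al2O3 (M=101.961): mol = 0.17830; Al = 0.35660, O = 0.53490.
SiO2 (M=60.083): mol = 1.07734; Si = 1.07734, O = 2.15468.
ΣO = 2.87027; factor = 8/ΣO = 2.78719.
K apfu = 0.36138 × 2.78719 = 1.007.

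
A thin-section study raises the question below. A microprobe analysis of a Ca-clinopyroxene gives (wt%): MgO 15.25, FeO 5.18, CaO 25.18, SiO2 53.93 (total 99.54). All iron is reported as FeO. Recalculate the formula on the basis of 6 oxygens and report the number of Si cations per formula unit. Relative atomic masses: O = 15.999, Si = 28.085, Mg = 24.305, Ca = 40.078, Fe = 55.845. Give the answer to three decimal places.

15.25 wt% MgO ÷ 40.304 g/mol = 0.37837 mol, giving 0.37837 Mg and 0.37837 O.
5.18 wt% FeO ÷ 71.844 g/mol = 0.07210 mol, giving 0.07210 Fe and 0.07210 O.
25.18 wt% CaO ÷ 56.077 g/mol = 0.44903 mol, giving 0.44903 Ca and 0.44903 O.
53.93 wt% SiO2 ÷ 60.083 g/mol = 0.89759 mol, giving 0.89759 Si and 1.79518 O.
Oxygen sums to 2.69468; scaling by 6/2.69468 = 2.22661 puts the formula on 6 O.
Si: 0.89759 × 2.22661 = 1.999 atoms per formula unit.

1.999 Si apfu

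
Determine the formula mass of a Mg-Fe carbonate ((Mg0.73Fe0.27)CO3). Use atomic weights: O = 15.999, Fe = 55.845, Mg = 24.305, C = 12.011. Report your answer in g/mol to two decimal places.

The formula mass is the sum 0.73·24.305 + 0.27·55.845 + 1·12.011 + 3·15.999.

92.83 g/mol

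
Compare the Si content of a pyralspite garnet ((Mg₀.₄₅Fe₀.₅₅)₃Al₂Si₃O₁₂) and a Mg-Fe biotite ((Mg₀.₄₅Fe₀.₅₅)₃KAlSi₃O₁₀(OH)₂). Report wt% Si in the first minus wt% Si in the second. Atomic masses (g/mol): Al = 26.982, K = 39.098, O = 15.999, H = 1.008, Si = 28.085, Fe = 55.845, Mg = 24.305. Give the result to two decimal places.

0.56 percentage points

Si in (Mg₀.₄₅Fe₀.₅₅)₃Al₂Si₃O₁₂: molar mass 455.163 g/mol; 3×28.085 = 84.255 g → 18.51 wt%.
Si in (Mg₀.₄₅Fe₀.₅₅)₃KAlSi₃O₁₀(OH)₂: molar mass 469.295 g/mol; 3×28.085 = 84.255 g → 17.95 wt%.
Difference = 18.51 − 17.95 = 0.56 percentage points.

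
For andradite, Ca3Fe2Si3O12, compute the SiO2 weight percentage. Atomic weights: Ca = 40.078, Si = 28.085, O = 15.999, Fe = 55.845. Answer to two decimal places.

M(Ca3Fe2Si3O12) = 508.167 g/mol; M(SiO2) = 60.083 g/mol.
Moles SiO2 per formula unit = 3 Si ÷ 1 = 3.0000.
SiO2 fraction = (3.0000 × 60.083) / 508.167 = 180.249/508.167 = 0.3547.

35.47 wt%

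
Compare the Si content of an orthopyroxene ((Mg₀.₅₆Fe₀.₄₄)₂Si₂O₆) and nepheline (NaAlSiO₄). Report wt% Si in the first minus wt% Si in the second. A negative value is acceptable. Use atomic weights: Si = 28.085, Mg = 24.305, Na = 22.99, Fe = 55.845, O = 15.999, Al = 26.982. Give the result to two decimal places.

M((Mg₀.₅₆Fe₀.₄₄)₂Si₂O₆) = 228.529 g/mol, so wt% Si = 56.170/228.529 × 100 = 24.58%.
M(NaAlSiO₄) = 142.053 g/mol, so wt% Si = 28.085/142.053 × 100 = 19.77%.
24.58 − 19.77 = 4.81 pp.

4.81 percentage points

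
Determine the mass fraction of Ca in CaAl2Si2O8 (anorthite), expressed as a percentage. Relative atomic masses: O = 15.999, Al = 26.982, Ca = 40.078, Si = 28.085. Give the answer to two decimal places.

M(CaAl2Si2O8) = 278.204 g/mol.
Ca contributes 1 × 40.078 = 40.078 g per mole.
40.078/278.204 = 0.1441 → 14.41%.

14.41 wt%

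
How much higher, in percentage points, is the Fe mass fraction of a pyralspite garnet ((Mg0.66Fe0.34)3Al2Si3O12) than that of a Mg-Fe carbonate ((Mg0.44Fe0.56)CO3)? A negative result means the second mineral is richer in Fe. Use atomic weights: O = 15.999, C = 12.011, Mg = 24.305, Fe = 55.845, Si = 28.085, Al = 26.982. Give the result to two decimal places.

-17.58 percentage points

M((Mg0.66Fe0.34)3Al2Si3O12) = 435.293 g/mol, so wt% Fe = 56.962/435.293 × 100 = 13.09%.
M((Mg0.44Fe0.56)CO3) = 101.975 g/mol, so wt% Fe = 31.273/101.975 × 100 = 30.67%.
13.09 − 30.67 = -17.58 pp.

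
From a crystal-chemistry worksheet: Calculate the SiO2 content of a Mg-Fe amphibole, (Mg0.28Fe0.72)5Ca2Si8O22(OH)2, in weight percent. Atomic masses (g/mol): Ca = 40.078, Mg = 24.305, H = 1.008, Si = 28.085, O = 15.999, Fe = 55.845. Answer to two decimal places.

51.91 wt%

M((Mg0.28Fe0.72)5Ca2Si8O22(OH)2) = 925.897 g/mol; M(SiO2) = 60.083 g/mol.
Moles SiO2 per formula unit = 8 Si ÷ 1 = 8.0000.
SiO2 fraction = (8.0000 × 60.083) / 925.897 = 480.664/925.897 = 0.5191.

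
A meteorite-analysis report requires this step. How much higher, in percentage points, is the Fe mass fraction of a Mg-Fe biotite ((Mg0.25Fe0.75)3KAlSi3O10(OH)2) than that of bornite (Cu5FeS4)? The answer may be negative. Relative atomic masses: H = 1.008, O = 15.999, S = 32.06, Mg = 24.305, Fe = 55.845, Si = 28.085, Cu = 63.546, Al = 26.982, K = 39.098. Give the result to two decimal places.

First mineral: 125.651 g Fe in 488.219 g formula = 25.74 wt% Fe.
Second mineral: 55.845 g Fe in 501.815 g formula = 11.13 wt% Fe.
25.74% − 11.13% gives a difference of 14.61 percentage points.

14.61 percentage points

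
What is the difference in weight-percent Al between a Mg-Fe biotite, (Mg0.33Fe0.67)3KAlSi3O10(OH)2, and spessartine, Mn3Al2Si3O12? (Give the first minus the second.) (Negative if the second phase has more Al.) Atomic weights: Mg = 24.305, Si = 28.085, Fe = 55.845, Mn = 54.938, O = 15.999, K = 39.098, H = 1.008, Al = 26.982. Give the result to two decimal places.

Al in (Mg0.33Fe0.67)3KAlSi3O10(OH)2: molar mass 480.649 g/mol; 1×26.982 = 26.982 g → 5.61 wt%.
Al in Mn3Al2Si3O12: molar mass 495.021 g/mol; 2×26.982 = 53.964 g → 10.90 wt%.
Difference = 5.61 − 10.90 = -5.29 percentage points.

-5.29 percentage points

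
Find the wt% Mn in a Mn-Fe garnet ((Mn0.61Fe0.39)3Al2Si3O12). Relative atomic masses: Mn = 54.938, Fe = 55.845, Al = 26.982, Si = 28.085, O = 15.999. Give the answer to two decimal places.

20.27 wt%

M((Mn0.61Fe0.39)3Al2Si3O12) = 496.082 g/mol.
Mn contributes 1.83 × 54.938 = 100.537 g per mole.
100.537/496.082 = 0.2027 → 20.27%.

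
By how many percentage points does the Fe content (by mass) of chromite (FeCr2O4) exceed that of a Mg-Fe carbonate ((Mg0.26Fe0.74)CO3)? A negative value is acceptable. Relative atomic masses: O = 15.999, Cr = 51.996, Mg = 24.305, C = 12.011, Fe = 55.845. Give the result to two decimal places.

Fe in FeCr2O4: molar mass 223.833 g/mol; 1×55.845 = 55.845 g → 24.95 wt%.
Fe in (Mg0.26Fe0.74)CO3: molar mass 107.653 g/mol; 0.74×55.845 = 41.325 g → 38.39 wt%.
Difference = 24.95 − 38.39 = -13.44 percentage points.

-13.44 percentage points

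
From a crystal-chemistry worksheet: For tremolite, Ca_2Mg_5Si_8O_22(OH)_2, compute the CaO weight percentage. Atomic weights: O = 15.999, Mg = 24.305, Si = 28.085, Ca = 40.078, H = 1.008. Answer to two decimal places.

Molar mass of Ca_2Mg_5Si_8O_22(OH)_2 = 2·40.078 + 5·24.305 + 8·28.085 + 24·15.999 + 2·1.008 = 812.353 g/mol.
Each formula unit contains 2 Ca, equivalent to 2/1 = 2.0000 mol CaO.
M(CaO) = 1×40.078 + 1×15.999 = 56.077 g/mol.
Mass of CaO per formula unit = 2.0000 × 56.077 = 112.154 g.
CaO wt% = 112.154 / 812.353 × 100 = 13.81%.

13.81 wt%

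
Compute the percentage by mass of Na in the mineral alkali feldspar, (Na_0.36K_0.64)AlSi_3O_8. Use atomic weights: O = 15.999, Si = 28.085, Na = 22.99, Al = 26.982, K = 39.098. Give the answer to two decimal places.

M((Na_0.36K_0.64)AlSi_3O_8) = 272.528 g/mol.
Na contributes 0.36 × 22.99 = 8.276 g per mole.
8.276/272.528 = 0.0304 → 3.04%.

3.04 mass %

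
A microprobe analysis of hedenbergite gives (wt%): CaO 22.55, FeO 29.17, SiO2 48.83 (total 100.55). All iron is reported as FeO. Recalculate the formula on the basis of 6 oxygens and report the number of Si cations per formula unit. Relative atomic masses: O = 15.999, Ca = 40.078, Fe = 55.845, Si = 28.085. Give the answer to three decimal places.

2.004 Si apfu

22.55 wt% CaO ÷ 56.077 g/mol = 0.40213 mol, giving 0.40213 Ca and 0.40213 O.
29.17 wt% FeO ÷ 71.844 g/mol = 0.40602 mol, giving 0.40602 Fe and 0.40602 O.
48.83 wt% SiO2 ÷ 60.083 g/mol = 0.81271 mol, giving 0.81271 Si and 1.62542 O.
Oxygen sums to 2.43357; scaling by 6/2.43357 = 2.46551 puts the formula on 6 O.
Si: 0.81271 × 2.46551 = 2.004 atoms per formula unit.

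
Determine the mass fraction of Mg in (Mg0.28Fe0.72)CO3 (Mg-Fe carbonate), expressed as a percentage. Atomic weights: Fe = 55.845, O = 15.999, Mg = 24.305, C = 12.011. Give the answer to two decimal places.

Formula mass = 0.28×24.305 + 0.72×55.845 + 1×12.011 + 3×15.999 = 107.022 g/mol, of which 6.805 g is Mg.
So Mg makes up 6.805/107.022 = 0.0636 of the mass, i.e. 6.36%.

6.36 wt%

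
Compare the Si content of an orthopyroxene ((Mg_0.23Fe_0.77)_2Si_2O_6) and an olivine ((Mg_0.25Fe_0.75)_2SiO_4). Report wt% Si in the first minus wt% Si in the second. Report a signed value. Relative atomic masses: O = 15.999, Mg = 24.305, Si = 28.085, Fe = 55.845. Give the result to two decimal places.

Si in (Mg_0.23Fe_0.77)_2Si_2O_6: molar mass 249.346 g/mol; 2×28.085 = 56.170 g → 22.53 wt%.
Si in (Mg_0.25Fe_0.75)_2SiO_4: molar mass 188.001 g/mol; 1×28.085 = 28.085 g → 14.94 wt%.
Difference = 22.53 − 14.94 = 7.59 percentage points.

7.59 percentage points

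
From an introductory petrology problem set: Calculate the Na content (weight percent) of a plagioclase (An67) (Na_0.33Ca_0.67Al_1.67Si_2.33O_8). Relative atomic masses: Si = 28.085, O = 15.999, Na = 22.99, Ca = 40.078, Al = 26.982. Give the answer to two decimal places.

M(Na_0.33Ca_0.67Al_1.67Si_2.33O_8) = 272.929 g/mol.
Na contributes 0.33 × 22.99 = 7.587 g per mole.
7.587/272.929 = 0.0278 → 2.78%.

2.78 weight percent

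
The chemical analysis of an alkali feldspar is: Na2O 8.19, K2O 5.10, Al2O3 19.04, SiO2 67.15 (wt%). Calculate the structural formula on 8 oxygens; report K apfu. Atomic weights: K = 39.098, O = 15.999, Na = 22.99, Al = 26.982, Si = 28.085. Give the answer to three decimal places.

0.291 K apfu

Na2O: 8.19/61.979 = 0.13214 mol → 0.26428 mol Na, 0.13214 mol O.
K2O: 5.10/94.195 = 0.05414 mol → 0.10828 mol K, 0.05414 mol O.
Al2O3: 19.04/101.961 = 0.18674 mol → 0.37348 mol Al, 0.56022 mol O.
SiO2: 67.15/60.083 = 1.11762 mol → 1.11762 mol Si, 2.23524 mol O.
Total oxygen = 2.98174 mol. Normalization factor = 8/2.98174 = 2.68300.
K per 8 O = 0.10828 × 2.68300 = 0.291.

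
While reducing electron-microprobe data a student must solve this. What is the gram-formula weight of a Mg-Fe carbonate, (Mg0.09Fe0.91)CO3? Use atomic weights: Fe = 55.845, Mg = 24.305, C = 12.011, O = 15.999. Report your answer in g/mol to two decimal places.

113.01 g/mol

The formula mass is the sum 0.09*24.305 + 0.91*55.845 + 1*12.011 + 3*15.999.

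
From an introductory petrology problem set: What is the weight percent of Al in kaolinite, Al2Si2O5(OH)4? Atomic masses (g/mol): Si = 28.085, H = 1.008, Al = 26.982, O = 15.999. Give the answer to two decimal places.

M(Al2Si2O5(OH)4) = 258.157 g/mol.
Al contributes 2 × 26.982 = 53.964 g per mole.
53.964/258.157 = 0.2090 → 20.90%.

20.90 mass %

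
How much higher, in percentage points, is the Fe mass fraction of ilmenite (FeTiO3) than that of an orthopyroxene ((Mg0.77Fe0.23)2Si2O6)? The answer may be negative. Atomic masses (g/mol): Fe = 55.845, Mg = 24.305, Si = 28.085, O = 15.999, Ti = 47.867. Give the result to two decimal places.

24.88 percentage points

M(FeTiO3) = 151.709 g/mol, so wt% Fe = 55.845/151.709 × 100 = 36.81%.
M((Mg0.77Fe0.23)2Si2O6) = 215.282 g/mol, so wt% Fe = 25.689/215.282 × 100 = 11.93%.
36.81 − 11.93 = 24.88 pp.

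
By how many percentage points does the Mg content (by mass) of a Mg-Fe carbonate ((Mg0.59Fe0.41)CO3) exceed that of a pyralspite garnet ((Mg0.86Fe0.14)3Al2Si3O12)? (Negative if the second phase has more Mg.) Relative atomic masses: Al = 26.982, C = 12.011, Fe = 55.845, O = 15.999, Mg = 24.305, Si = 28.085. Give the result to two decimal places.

-0.31 percentage points

Mg in (Mg0.59Fe0.41)CO3: molar mass 97.244 g/mol; 0.59×24.305 = 14.340 g → 14.75 wt%.
Mg in (Mg0.86Fe0.14)3Al2Si3O12: molar mass 416.369 g/mol; 2.58×24.305 = 62.707 g → 15.06 wt%.
Difference = 14.75 − 15.06 = -0.31 percentage points.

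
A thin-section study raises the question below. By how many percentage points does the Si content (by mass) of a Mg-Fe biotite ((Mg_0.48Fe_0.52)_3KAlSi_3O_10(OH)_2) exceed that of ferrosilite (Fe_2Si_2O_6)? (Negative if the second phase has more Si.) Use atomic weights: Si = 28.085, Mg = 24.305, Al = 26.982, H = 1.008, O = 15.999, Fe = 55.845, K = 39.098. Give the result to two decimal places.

First mineral: 84.255 g Si in 466.456 g formula = 18.06 wt% Si.
Second mineral: 56.170 g Si in 263.854 g formula = 21.29 wt% Si.
18.06% − 21.29% gives a difference of -3.23 percentage points.

-3.23 percentage points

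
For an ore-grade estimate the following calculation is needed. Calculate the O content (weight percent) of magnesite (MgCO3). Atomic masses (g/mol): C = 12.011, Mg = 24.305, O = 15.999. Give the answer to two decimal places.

Formula mass = 1*24.305 + 1*12.011 + 3*15.999 = 84.313 g/mol, of which 47.997 g is O.
So O makes up 47.997/84.313 = 0.5693 of the mass, i.e. 56.93%.

56.93 weight percent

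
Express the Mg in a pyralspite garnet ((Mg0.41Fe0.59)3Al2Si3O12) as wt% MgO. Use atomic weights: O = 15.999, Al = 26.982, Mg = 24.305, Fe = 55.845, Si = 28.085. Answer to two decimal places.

Formula mass = 458.948 g/mol.
1.23 Mg → 1.2300 mol MgO per formula unit; M(MgO) = 40.304, so MgO mass = 49.574 g.
49.574/458.948 × 100 = 10.80 wt%.

10.80 wt%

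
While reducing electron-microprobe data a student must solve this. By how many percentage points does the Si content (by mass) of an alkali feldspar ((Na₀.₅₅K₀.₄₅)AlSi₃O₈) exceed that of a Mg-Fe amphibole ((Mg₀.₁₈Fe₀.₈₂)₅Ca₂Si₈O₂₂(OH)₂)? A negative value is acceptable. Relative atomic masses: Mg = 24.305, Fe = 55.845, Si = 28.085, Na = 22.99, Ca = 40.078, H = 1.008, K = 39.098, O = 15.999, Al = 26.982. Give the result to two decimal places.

7.41 percentage points

First mineral: 84.255 g Si in 269.468 g formula = 31.27 wt% Si.
Second mineral: 224.680 g Si in 941.667 g formula = 23.86 wt% Si.
31.27% − 23.86% gives a difference of 7.41 percentage points.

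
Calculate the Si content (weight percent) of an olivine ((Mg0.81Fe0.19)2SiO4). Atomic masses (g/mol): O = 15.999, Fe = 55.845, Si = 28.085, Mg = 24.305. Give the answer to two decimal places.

M((Mg0.81Fe0.19)2SiO4) = 152.676 g/mol.
Si contributes 1 × 28.085 = 28.085 g per mole.
28.085/152.676 = 0.1840 → 18.40%.

18.40 weight percent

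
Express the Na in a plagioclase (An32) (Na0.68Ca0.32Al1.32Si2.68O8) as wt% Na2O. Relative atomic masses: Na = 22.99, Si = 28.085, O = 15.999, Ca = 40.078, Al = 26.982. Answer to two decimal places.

7.88 wt%

Formula mass = 267.334 g/mol.
0.68 Na → 0.3400 mol Na2O per formula unit; M(Na2O) = 61.979, so Na2O mass = 21.073 g.
21.073/267.334 × 100 = 7.88 wt%.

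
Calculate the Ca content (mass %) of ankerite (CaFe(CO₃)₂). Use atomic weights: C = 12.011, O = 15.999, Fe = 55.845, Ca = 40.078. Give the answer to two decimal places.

18.56 mass %

Formula mass = 1×40.078 + 1×55.845 + 2×12.011 + 6×15.999 = 215.939 g/mol, of which 40.078 g is Ca.
So Ca makes up 40.078/215.939 = 0.1856 of the mass, i.e. 18.56%.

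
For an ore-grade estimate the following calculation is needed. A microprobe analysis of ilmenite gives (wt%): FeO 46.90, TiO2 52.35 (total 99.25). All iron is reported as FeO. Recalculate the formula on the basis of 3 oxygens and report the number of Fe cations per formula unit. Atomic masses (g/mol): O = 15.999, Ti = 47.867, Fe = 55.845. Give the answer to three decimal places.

0.997 Fe apfu

46.90 wt% FeO ÷ 71.844 g/mol = 0.65280 mol, giving 0.65280 Fe and 0.65280 O.
52.35 wt% TiO2 ÷ 79.865 g/mol = 0.65548 mol, giving 0.65548 Ti and 1.31096 O.
Oxygen sums to 1.96376; scaling by 3/1.96376 = 1.52768 puts the formula on 3 O.
Fe: 0.65280 × 1.52768 = 0.997 atoms per formula unit.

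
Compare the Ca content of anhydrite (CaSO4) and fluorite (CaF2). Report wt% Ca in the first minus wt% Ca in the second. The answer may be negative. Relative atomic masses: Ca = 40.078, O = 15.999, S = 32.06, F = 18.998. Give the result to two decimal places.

-21.89 percentage points

Ca in CaSO4: molar mass 136.134 g/mol; 1×40.078 = 40.078 g → 29.44 wt%.
Ca in CaF2: molar mass 78.074 g/mol; 1×40.078 = 40.078 g → 51.33 wt%.
Difference = 29.44 − 51.33 = -21.89 percentage points.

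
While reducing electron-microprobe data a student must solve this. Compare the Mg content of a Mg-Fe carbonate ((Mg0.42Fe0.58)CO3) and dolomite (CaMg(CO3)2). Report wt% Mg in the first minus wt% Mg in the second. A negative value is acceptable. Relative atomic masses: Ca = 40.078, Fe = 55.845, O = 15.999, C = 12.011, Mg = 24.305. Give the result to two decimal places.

First mineral: 10.208 g Mg in 102.606 g formula = 9.95 wt% Mg.
Second mineral: 24.305 g Mg in 184.399 g formula = 13.18 wt% Mg.
9.95% − 13.18% gives a difference of -3.23 percentage points.

-3.23 percentage points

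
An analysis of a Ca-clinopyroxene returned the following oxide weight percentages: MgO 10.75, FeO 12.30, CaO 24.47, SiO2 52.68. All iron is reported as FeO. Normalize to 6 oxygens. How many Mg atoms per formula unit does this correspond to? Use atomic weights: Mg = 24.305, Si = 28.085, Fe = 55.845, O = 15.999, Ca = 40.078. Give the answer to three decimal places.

0.609 Mg apfu

10.75 wt% MgO ÷ 40.304 g/mol = 0.26672 mol, giving 0.26672 Mg and 0.26672 O.
12.30 wt% FeO ÷ 71.844 g/mol = 0.17120 mol, giving 0.17120 Fe and 0.17120 O.
24.47 wt% CaO ÷ 56.077 g/mol = 0.43636 mol, giving 0.43636 Ca and 0.43636 O.
52.68 wt% SiO2 ÷ 60.083 g/mol = 0.87679 mol, giving 0.87679 Si and 1.75358 O.
Oxygen sums to 2.62786; scaling by 6/2.62786 = 2.28323 puts the formula on 6 O.
Mg: 0.26672 × 2.28323 = 0.609 atoms per formula unit.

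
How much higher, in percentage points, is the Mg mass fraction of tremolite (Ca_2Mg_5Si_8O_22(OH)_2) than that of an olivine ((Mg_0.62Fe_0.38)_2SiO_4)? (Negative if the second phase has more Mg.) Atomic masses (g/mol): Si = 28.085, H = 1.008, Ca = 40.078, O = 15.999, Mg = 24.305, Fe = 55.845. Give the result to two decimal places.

-3.34 percentage points

First mineral: 121.525 g Mg in 812.353 g formula = 14.96 wt% Mg.
Second mineral: 30.138 g Mg in 164.661 g formula = 18.30 wt% Mg.
14.96% − 18.30% gives a difference of -3.34 percentage points.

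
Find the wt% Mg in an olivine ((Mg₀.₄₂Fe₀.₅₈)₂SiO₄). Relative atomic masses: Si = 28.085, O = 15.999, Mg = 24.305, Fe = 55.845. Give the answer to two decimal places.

11.52 wt%

Formula mass = 0.84·24.305 + 1.16·55.845 + 1·28.085 + 4·15.999 = 177.277 g/mol, of which 20.416 g is Mg.
So Mg makes up 20.416/177.277 = 0.1152 of the mass, i.e. 11.52%.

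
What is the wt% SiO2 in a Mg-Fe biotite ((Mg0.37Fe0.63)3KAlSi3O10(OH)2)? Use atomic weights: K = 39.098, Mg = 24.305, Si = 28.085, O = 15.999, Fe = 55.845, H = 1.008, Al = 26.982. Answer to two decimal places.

Formula mass = 476.865 g/mol.
3 Si → 3.0000 mol SiO2 per formula unit; M(SiO2) = 60.083, so SiO2 mass = 180.249 g.
180.249/476.865 × 100 = 37.80 wt%.

37.80 wt%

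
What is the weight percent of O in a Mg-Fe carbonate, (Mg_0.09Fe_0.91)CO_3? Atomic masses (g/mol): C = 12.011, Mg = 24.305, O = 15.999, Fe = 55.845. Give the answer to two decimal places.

42.47 mass %

Molar mass of (Mg_0.09Fe_0.91)CO_3: 0.09·24.305 + 0.91·55.845 + 1·12.011 + 3·15.999 = 113.014 g/mol.
Mass of O per formula unit: 3 × 15.999 = 47.997 g.
Weight fraction O = 47.997 / 113.014 = 0.4247.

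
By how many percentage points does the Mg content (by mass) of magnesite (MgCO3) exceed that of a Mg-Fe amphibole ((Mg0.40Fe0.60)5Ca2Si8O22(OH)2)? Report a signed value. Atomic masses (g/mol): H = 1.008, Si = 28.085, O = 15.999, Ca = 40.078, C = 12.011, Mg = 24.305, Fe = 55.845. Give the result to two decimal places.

First mineral: 24.305 g Mg in 84.313 g formula = 28.83 wt% Mg.
Second mineral: 48.610 g Mg in 906.973 g formula = 5.36 wt% Mg.
28.83% − 5.36% gives a difference of 23.47 percentage points.

23.47 percentage points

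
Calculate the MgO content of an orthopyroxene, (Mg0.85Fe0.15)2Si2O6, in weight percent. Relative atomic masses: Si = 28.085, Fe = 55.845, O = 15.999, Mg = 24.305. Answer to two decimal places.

32.59 wt%

M((Mg0.85Fe0.15)2Si2O6) = 210.236 g/mol; M(MgO) = 40.304 g/mol.
Moles MgO per formula unit = 1.70 Mg ÷ 1 = 1.7000.
MgO fraction = (1.7000 × 40.304) / 210.236 = 68.517/210.236 = 0.3259.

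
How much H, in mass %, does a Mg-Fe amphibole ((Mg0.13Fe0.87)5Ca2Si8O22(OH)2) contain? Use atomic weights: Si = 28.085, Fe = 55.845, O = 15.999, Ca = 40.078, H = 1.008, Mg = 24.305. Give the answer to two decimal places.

Molar mass of (Mg0.13Fe0.87)5Ca2Si8O22(OH)2: 0.65*24.305 + 4.35*55.845 + 2*40.078 + 8*28.085 + 24*15.999 + 2*1.008 = 949.552 g/mol.
Mass of H per formula unit: 2 × 1.008 = 2.016 g.
Weight fraction H = 2.016 / 949.552 = 0.0021.

0.21 mass %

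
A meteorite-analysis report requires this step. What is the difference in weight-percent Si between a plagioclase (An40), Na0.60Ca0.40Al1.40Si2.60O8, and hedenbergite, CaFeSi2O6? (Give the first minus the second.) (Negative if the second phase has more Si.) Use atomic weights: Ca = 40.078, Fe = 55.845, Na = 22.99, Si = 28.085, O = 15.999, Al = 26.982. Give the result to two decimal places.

4.54 percentage points

First mineral: 73.021 g Si in 268.613 g formula = 27.18 wt% Si.
Second mineral: 56.170 g Si in 248.087 g formula = 22.64 wt% Si.
27.18% − 22.64% gives a difference of 4.54 percentage points.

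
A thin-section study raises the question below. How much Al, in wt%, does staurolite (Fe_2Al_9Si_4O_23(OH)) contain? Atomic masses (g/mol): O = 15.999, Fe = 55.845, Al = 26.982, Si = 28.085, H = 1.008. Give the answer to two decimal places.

Molar mass of Fe_2Al_9Si_4O_23(OH): 2·55.845 + 9·26.982 + 4·28.085 + 24·15.999 + 1·1.008 = 851.852 g/mol.
Mass of Al per formula unit: 9 × 26.982 = 242.838 g.
Weight fraction Al = 242.838 / 851.852 = 0.2851.

28.51 wt%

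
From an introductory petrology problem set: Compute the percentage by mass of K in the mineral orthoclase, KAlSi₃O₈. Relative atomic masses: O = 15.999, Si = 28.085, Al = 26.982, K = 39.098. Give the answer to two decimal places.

14.05 wt%

Molar mass of KAlSi₃O₈: 1*39.098 + 1*26.982 + 3*28.085 + 8*15.999 = 278.327 g/mol.
Mass of K per formula unit: 1 × 39.098 = 39.098 g.
Weight fraction K = 39.098 / 278.327 = 0.1405.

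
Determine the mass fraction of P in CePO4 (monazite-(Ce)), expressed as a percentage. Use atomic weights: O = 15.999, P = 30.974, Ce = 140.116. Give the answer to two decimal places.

Formula mass = 1×140.116 + 1×30.974 + 4×15.999 = 235.086 g/mol, of which 30.974 g is P.
So P makes up 30.974/235.086 = 0.1318 of the mass, i.e. 13.18%.

13.18 wt%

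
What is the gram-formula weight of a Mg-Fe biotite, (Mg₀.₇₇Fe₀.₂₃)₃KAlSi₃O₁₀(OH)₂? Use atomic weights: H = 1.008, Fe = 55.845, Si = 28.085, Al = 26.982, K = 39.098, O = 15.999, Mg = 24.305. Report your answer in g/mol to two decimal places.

M = 2.31×24.305 + 0.69×55.845 + 1×39.098 + 1×26.982 + 3×28.085 + 12×15.999 + 2×1.008

439.02 g/mol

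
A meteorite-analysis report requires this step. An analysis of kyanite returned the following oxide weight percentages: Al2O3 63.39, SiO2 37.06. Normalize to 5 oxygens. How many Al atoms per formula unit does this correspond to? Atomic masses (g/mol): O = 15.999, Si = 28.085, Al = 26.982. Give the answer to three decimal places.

Al2O3: 63.39/101.961 = 0.62171 mol → 1.24342 mol Al, 1.86513 mol O.
SiO2: 37.06/60.083 = 0.61681 mol → 0.61681 mol Si, 1.23362 mol O.
Total oxygen = 3.09875 mol. Normalization factor = 5/3.09875 = 1.61355.
Al per 5 O = 1.24342 × 1.61355 = 2.006.

2.006 Al apfu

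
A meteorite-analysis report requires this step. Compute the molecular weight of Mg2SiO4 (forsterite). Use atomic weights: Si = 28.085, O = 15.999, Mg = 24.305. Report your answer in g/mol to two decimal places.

The formula mass is the sum 2*24.305 + 1*28.085 + 4*15.999.

140.69 g/mol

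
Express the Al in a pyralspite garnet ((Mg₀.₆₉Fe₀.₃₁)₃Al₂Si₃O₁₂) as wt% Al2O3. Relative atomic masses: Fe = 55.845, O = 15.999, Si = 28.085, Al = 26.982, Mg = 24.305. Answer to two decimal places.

Formula mass = 432.454 g/mol.
2 Al → 1.0000 mol Al2O3 per formula unit; M(Al2O3) = 101.961, so Al2O3 mass = 101.961 g.
101.961/432.454 × 100 = 23.58 wt%.

23.58 wt%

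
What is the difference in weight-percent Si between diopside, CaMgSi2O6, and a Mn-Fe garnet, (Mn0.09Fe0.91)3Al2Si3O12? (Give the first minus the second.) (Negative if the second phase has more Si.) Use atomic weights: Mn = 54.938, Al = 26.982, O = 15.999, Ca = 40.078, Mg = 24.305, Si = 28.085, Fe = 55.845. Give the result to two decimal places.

9.00 percentage points

M(CaMgSi2O6) = 216.547 g/mol, so wt% Si = 56.170/216.547 × 100 = 25.94%.
M((Mn0.09Fe0.91)3Al2Si3O12) = 497.497 g/mol, so wt% Si = 84.255/497.497 × 100 = 16.94%.
25.94 − 16.94 = 9.00 pp.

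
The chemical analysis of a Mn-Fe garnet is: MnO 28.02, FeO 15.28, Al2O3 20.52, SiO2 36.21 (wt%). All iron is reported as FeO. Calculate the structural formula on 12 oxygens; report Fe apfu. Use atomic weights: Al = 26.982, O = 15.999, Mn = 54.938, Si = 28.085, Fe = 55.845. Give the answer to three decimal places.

28.02 wt% MnO ÷ 70.937 g/mol = 0.39500 mol, giving 0.39500 Mn and 0.39500 O.
15.28 wt% FeO ÷ 71.844 g/mol = 0.21268 mol, giving 0.21268 Fe and 0.21268 O.
20.52 wt% Al2O3 ÷ 101.961 g/mol = 0.20125 mol, giving 0.40250 Al and 0.60375 O.
36.21 wt% SiO2 ÷ 60.083 g/mol = 0.60267 mol, giving 0.60267 Si and 1.20534 O.
Oxygen sums to 2.41677; scaling by 12/2.41677 = 4.96530 puts the formula on 12 O.
Fe: 0.21268 × 4.96530 = 1.056 atoms per formula unit.

1.056 Fe apfu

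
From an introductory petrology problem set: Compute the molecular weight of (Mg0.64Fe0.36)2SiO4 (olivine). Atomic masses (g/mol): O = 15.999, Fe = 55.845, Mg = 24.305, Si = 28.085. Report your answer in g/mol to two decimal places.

Mg: 1.28 × 24.305 = 31.1104
Fe: 0.72 × 55.845 = 40.2084
Si: 1 × 28.085 = 28.0850
O: 4 × 15.999 = 63.9960
Summing the contributions gives the formula mass.

163.40 g/mol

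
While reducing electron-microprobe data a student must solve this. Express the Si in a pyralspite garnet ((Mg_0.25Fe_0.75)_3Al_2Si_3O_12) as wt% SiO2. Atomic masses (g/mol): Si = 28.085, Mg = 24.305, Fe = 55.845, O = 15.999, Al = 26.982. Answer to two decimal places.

Molar mass of (Mg_0.25Fe_0.75)_3Al_2Si_3O_12 = 0.75·24.305 + 2.25·55.845 + 2·26.982 + 3·28.085 + 12·15.999 = 474.087 g/mol.
Each formula unit contains 3 Si, equivalent to 3/1 = 3.0000 mol SiO2.
M(SiO2) = 1×28.085 + 2×15.999 = 60.083 g/mol.
Mass of SiO2 per formula unit = 3.0000 × 60.083 = 180.249 g.
SiO2 wt% = 180.249 / 474.087 × 100 = 38.02%.

38.02 wt%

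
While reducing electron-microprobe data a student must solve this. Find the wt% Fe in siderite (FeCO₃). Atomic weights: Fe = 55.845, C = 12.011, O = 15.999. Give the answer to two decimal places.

M(FeCO₃) = 115.853 g/mol.
Fe contributes 1 × 55.845 = 55.845 g per mole.
55.845/115.853 = 0.4820 → 48.20%.

48.20 wt%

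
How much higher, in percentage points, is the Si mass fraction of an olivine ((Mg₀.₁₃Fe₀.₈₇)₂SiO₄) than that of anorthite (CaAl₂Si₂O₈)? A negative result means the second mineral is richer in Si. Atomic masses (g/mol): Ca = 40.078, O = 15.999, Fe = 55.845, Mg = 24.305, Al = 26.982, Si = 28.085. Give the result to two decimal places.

-5.83 percentage points

First mineral: 28.085 g Si in 195.571 g formula = 14.36 wt% Si.
Second mineral: 56.170 g Si in 278.204 g formula = 20.19 wt% Si.
14.36% − 20.19% gives a difference of -5.83 percentage points.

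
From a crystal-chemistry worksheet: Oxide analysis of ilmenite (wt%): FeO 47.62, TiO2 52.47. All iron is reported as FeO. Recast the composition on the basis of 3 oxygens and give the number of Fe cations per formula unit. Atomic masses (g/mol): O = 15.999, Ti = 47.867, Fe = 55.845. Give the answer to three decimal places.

1.006 Fe apfu

FeO: 47.62/71.844 = 0.66283 mol → 0.66283 mol Fe, 0.66283 mol O.
TiO2: 52.47/79.865 = 0.65698 mol → 0.65698 mol Ti, 1.31396 mol O.
Total oxygen = 1.97679 mol. Normalization factor = 3/1.97679 = 1.51761.
Fe per 3 O = 0.66283 × 1.51761 = 1.006.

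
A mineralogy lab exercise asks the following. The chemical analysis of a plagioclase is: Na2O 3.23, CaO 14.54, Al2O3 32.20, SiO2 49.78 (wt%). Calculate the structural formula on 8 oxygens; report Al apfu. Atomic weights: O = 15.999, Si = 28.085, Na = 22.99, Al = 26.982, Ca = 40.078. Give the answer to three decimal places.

1.733 Al apfu

3.23 wt% Na2O ÷ 61.979 g/mol = 0.05211 mol, giving 0.10422 Na and 0.05211 O.
14.54 wt% CaO ÷ 56.077 g/mol = 0.25929 mol, giving 0.25929 Ca and 0.25929 O.
32.20 wt% Al2O3 ÷ 101.961 g/mol = 0.31581 mol, giving 0.63162 Al and 0.94743 O.
49.78 wt% SiO2 ÷ 60.083 g/mol = 0.82852 mol, giving 0.82852 Si and 1.65704 O.
Oxygen sums to 2.91587; scaling by 8/2.91587 = 2.74361 puts the formula on 8 O.
Al: 0.63162 × 2.74361 = 1.733 atoms per formula unit.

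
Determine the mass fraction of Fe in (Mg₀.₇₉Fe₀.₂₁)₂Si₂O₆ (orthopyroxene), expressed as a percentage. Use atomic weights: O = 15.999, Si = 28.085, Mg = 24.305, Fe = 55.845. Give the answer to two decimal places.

10.96 wt%

Molar mass of (Mg₀.₇₉Fe₀.₂₁)₂Si₂O₆: 1.58×24.305 + 0.42×55.845 + 2×28.085 + 6×15.999 = 214.021 g/mol.
Mass of Fe per formula unit: 0.42 × 55.845 = 23.455 g.
Weight fraction Fe = 23.455 / 214.021 = 0.1096.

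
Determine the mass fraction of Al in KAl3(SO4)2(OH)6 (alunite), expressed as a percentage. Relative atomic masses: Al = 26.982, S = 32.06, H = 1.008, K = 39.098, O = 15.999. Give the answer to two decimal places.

M(KAl3(SO4)2(OH)6) = 414.198 g/mol.
Al contributes 3 × 26.982 = 80.946 g per mole.
80.946/414.198 = 0.1954 → 19.54%.

19.54 weight percent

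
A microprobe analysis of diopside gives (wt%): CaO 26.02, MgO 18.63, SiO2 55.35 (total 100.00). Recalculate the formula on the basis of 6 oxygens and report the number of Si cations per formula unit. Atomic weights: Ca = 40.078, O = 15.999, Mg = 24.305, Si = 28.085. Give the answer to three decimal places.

1.996 Si apfu

26.02 wt% CaO ÷ 56.077 g/mol = 0.46400 mol, giving 0.46400 Ca and 0.46400 O.
18.63 wt% MgO ÷ 40.304 g/mol = 0.46224 mol, giving 0.46224 Mg and 0.46224 O.
55.35 wt% SiO2 ÷ 60.083 g/mol = 0.92123 mol, giving 0.92123 Si and 1.84246 O.
Oxygen sums to 2.76870; scaling by 6/2.76870 = 2.16708 puts the formula on 6 O.
Si: 0.92123 × 2.16708 = 1.996 atoms per formula unit.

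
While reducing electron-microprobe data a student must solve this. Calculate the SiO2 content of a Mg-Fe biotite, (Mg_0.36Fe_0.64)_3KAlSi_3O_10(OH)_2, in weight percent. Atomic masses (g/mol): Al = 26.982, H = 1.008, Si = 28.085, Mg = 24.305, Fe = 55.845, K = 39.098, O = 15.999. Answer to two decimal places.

37.72 wt%

Molar mass of (Mg_0.36Fe_0.64)_3KAlSi_3O_10(OH)_2 = 1.08×24.305 + 1.92×55.845 + 1×39.098 + 1×26.982 + 3×28.085 + 12×15.999 + 2×1.008 = 477.811 g/mol.
Each formula unit contains 3 Si, equivalent to 3/1 = 3.0000 mol SiO2.
M(SiO2) = 1×28.085 + 2×15.999 = 60.083 g/mol.
Mass of SiO2 per formula unit = 3.0000 × 60.083 = 180.249 g.
SiO2 wt% = 180.249 / 477.811 × 100 = 37.72%.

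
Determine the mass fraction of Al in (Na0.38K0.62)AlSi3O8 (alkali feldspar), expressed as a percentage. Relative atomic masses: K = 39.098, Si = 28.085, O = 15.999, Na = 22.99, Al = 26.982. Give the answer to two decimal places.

9.91 wt%

M((Na0.38K0.62)AlSi3O8) = 272.206 g/mol.
Al contributes 1 × 26.982 = 26.982 g per mole.
26.982/272.206 = 0.0991 → 9.91%.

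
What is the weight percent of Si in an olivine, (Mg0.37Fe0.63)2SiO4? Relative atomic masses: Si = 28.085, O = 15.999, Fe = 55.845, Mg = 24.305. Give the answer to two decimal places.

15.57 wt%

Molar mass of (Mg0.37Fe0.63)2SiO4: 0.74·24.305 + 1.26·55.845 + 1·28.085 + 4·15.999 = 180.431 g/mol.
Mass of Si per formula unit: 1 × 28.085 = 28.085 g.
Weight fraction Si = 28.085 / 180.431 = 0.1557.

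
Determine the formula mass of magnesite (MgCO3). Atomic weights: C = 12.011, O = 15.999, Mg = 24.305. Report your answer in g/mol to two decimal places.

84.31 g/mol

The formula mass is the sum 1·24.305 + 1·12.011 + 3·15.999.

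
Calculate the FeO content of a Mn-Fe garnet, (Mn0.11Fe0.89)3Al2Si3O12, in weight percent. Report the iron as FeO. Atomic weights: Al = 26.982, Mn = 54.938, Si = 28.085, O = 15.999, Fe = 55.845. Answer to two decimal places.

Formula mass = 497.443 g/mol.
2.67 Fe → 2.6700 mol FeO per formula unit; M(FeO) = 71.844, so FeO mass = 191.823 g.
191.823/497.443 × 100 = 38.56 wt%.

38.56 wt%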